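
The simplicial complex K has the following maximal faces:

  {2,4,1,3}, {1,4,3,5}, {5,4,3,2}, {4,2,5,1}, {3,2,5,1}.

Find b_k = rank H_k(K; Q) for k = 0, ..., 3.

b_0 = 1, b_1 = 0, b_2 = 0, b_3 = 1.

Fix the vertex order 1 < 2 < 3 < 4 < 5 and write every simplex with vertices in increasing order. Then dim K = 3 and the simplices of K are:

  0-simplices (5): [1], [2], [3], [4], [5]
  1-simplices (10): [1,2], [1,3], [1,4], [1,5], [2,3], [2,4], [2,5], [3,4], [3,5], [4,5]
  2-simplices (10): [1,2,3], [1,2,4], [1,2,5], [1,3,4], [1,3,5], [1,4,5], [2,3,4], [2,3,5], [2,4,5], [3,4,5]
  3-simplices (5): [1,2,3,4], [1,2,3,5], [1,2,4,5], [1,3,4,5], [2,3,4,5]

so the chain groups are C_0 ≅ Z^5, C_1 ≅ Z^10, C_2 ≅ Z^10, C_3 ≅ Z^5.

Boundary ∂_1: C_1 → C_0 maps an edge to its endpoints' difference, ∂[p,q] = q − p. For instance
  ∂[1,3] = [3] − [1].
As a 5×10 matrix over Z this has rank 4, with invariant factors (1,1,1,1).

∂_2: C_2 → C_1 acts by ∂[p,q,r] = [q,r] − [p,r] + [p,q]. For instance
  ∂[2,4,5] = [4,5] − [2,5] + [2,4],
  ∂[2,3,5] = [3,5] − [2,5] + [2,3].
As a 10×10 matrix over Z this has rank 6, with invariant factors (1,1,1,1,1,1).

∂_3: C_3 → C_2 sends each 3-simplex σ to the alternating sum Σ_i (−1)^i (σ with its i-th vertex removed). For instance
  ∂[2,3,4,5] = [3,4,5] − [2,4,5] + [2,3,5] − [2,3,4],
  ∂[1,3,4,5] = [3,4,5] − [1,4,5] + [1,3,5] − [1,3,4].
This gives a 10×5 integer matrix of rank 4; reducing to Smith normal form yields diagonal entries (1,1,1,1).

From H_k ≅ ker(∂_k) / im(∂_{k+1}) we obtain:

  H_0: rank C_0 − rank ∂_1 = 5 − 4 = 1, and the invariant factors of ∂_1 are all 1, so H_0 ≅ Z.
  H_1: rank ker ∂_1 − rank ∂_2 = (10 − 4) − 6 = 0, and the invariant factors of ∂_2 are all 1, so H_1 ≅ 0.
  H_2: rank ker ∂_2 − rank ∂_3 = (10 − 6) − 4 = 0, and the invariant factors of ∂_3 are all 1, so H_2 ≅ 0.
  H_3: rank ker ∂_3 − rank ∂_4 = (5 − 4) − 0 = 1, and there is no ∂_4, so H_3 ≅ Z.

As a check, the Euler characteristic is 5 − 10 + 10 − 5 = 0, which agrees with 1 − 0 + 0 − 1 = 0.
(K is a triangulation of the 3-sphere S^3.)

Hence the Betti numbers are b_0 = 1, b_1 = 0, b_2 = 0, b_3 = 1.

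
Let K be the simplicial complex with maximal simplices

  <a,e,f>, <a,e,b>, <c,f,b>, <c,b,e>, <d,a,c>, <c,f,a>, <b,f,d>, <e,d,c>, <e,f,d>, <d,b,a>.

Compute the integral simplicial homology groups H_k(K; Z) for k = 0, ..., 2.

K has 6 vertices, 15 edges, 10 triangles.
rank ∂_0 = 0, rank ∂_1 = 5 ⇒ b_0 = 6 − 0 − 5 = 1; all invariant factors of ∂_1 are 1 so no torsion. So H_0 ≅ Z.
rank ∂_1 = 5, rank ∂_2 = 10 ⇒ b_1 = 15 − 5 − 10 = 0; ∂_2 has invariant factor(s) [2] giving torsion. So H_1 ≅ Z/2Z.
rank ∂_2 = 10, rank ∂_3 = 0 ⇒ b_2 = 10 − 10 − 0 = 0. So H_2 ≅ 0.

H_0 ≅ Z,  H_1 ≅ Z/2Z,  H_2 = 0.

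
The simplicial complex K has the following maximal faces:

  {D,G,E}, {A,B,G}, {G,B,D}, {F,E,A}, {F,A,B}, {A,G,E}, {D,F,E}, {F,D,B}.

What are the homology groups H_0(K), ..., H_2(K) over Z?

K has 6 vertices, 12 edges, 8 triangles.
rank ∂_0 = 0, rank ∂_1 = 5 ⇒ b_0 = 6 − 0 − 5 = 1; all invariant factors of ∂_1 are 1 so no torsion. So H_0 = Z.
rank ∂_1 = 5, rank ∂_2 = 7 ⇒ b_1 = 12 − 5 − 7 = 0; all invariant factors of ∂_2 are 1 so no torsion. So H_1 = 0.
rank ∂_2 = 7, rank ∂_3 = 0 ⇒ b_2 = 8 − 7 − 0 = 1. So H_2 = Z.

H_0 ≅ Z,  H_1 = 0,  H_2 ≅ Z.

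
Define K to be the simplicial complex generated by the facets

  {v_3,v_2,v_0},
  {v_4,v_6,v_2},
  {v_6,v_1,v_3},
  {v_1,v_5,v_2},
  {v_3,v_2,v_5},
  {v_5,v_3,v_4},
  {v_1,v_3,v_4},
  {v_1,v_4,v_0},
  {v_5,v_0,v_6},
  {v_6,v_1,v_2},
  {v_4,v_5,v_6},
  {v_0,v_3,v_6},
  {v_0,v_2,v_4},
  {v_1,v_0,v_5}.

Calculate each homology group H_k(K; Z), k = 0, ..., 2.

Order the vertices as v_0 < v_1 < v_2 < v_3 < v_4 < v_5 < v_6. Listing each simplex with vertices in this order, K has dimension 2 with simplices:

  0-simplices (7): [v_0], [v_1], [v_2], [v_3], [v_4], [v_5], [v_6]
  1-simplices (21): (21 of them)
  2-simplices (14): (14 of them)

giving chain groups C_0 ≅ Z^7, C_1 ≅ Z^21, C_2 ≅ Z^14.

The boundary map ∂_1: C_1 → C_0 maps an edge to its endpoints' difference, ∂[p,q] = q − p. For instance
  ∂[v_0,v_2] = [v_2] − [v_0].
This gives a 7×21 integer matrix of rank 6; reducing to Smith normal form yields diagonal entries (1,1,1,1,1,1).

The boundary map ∂_2: C_2 → C_1 sends each 2-simplex [p,q,r] to [q,r] − [p,r] + [p,q]. For instance
  ∂[v_3,v_4,v_5] = [v_4,v_5] − [v_3,v_5] + [v_3,v_4],
  ∂[v_0,v_2,v_3] = [v_2,v_3] − [v_0,v_3] + [v_0,v_2].
This gives a 21×14 integer matrix of rank 13; reducing to Smith normal form yields diagonal entries (1,1,1,1,1,1,1,1,1,1,1,1,1).

Reading off H_k = ker ∂_k / im ∂_{k+1}:

  H_0: rank C_0 − rank ∂_1 = 7 − 6 = 1, and the invariant factors of ∂_1 are all 1, so H_0 ≅ Z.
  H_1: rank ker ∂_1 − rank ∂_2 = (21 − 6) − 13 = 2, and the invariant factors of ∂_2 are all 1, so H_1 ≅ Z^2.
  H_2: rank ker ∂_2 − rank ∂_3 = (14 − 13) − 0 = 1, and there is no ∂_3, so H_2 ≅ Z.

H_0 = Z,  H_1 = Z^2,  H_2 = Z.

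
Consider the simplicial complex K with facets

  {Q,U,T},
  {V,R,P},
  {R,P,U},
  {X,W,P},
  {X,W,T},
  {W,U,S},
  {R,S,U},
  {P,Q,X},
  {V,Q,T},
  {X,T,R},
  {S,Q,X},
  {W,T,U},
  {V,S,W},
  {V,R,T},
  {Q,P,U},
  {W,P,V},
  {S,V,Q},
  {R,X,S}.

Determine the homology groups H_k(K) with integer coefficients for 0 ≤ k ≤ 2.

H_0 = Z,  H_1 = Z^2,  H_2 = Z.

We work with the vertex ordering P < Q < R < S < T < U < V < W < X. The simplices of K, each written with vertices in increasing order, are:

  0-simplices (9): P, Q, R, S, T, U, V, W, X
  1-simplices (27): PQ, PR, PU, PV, PW, PX, QS, QT, QU, QV, QX, RS, RT, RU, RV, RX, SU, SV, SW, SX, TU, TV, TW, TX, UW, VW, WX
  2-simplices (18): PQU, PQX, PRU, PRV, PVW, PWX, QSV, QSX, QTU, QTV, RSU, RSX, RTV, RTX, SUW, SVW, TUW, TWX

giving chain groups C_0 ≅ Z^9, C_1 ≅ Z^27, C_2 ≅ Z^18.

∂_1: C_1 → C_0 maps an edge to its endpoints' difference, ∂[p,q] = q − p.
The resulting 9×27 matrix has rank 8, and its Smith normal form has invariant factors (1,1,1,1,1,1,1,1).

Boundary ∂_2: C_2 → C_1 acts by ∂[p,q,r] = [q,r] − [p,r] + [p,q]. For instance
  ∂PRU = RU − PU + PR,
  ∂PQX = QX − PX + PQ.
As a 27×18 matrix over Z this has rank 17, with invariant factors (1,1,1,1,1,1,1,1,1,1,1,1,1,1,1,1,1).

Now H_k = ker ∂_k / im ∂_{k+1}, so:

  H_0: rank C_0 − rank ∂_1 = 9 − 8 = 1, and the invariant factors of ∂_1 are all 1, so H_0 ≅ Z.
  H_1: rank ker ∂_1 − rank ∂_2 = (27 − 8) − 17 = 2, and the invariant factors of ∂_2 are all 1, so H_1 ≅ Z^2.
  H_2: rank ker ∂_2 − rank ∂_3 = (18 − 17) − 0 = 1, and there is no ∂_3, so H_2 ≅ Z.

As a check, the Euler characteristic is 9 − 27 + 18 = 0, which agrees with 1 − 2 + 1 = 0.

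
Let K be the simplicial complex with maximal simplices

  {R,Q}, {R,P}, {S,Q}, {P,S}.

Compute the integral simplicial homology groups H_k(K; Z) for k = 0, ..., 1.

H_0 = Z,  H_1 = Z.

Fix the vertex order P < Q < R < S and write every simplex with vertices in increasing order. Then dim K = 1 and the simplices of K are:

  0-simplices (4): P, Q, R, S
  1-simplices (4): PR, PS, QR, QS

giving chain groups C_0 ≅ Z^4, C_1 ≅ Z^4.

∂_1: C_1 → C_0 maps an edge to its endpoints' difference, ∂[p,q] = q − p.
The 4×4 boundary matrix has rank 3 and Smith normal form diag(1,1,1).

Reading off H_k = ker ∂_k / im ∂_{k+1}:

  H_0: rank C_0 − rank ∂_1 = 4 − 3 = 1, and the invariant factors of ∂_1 are all 1, so H_0 ≅ Z.
  H_1: rank ker ∂_1 − rank ∂_2 = (4 − 3) − 0 = 1, and there is no ∂_2, so H_1 ≅ Z.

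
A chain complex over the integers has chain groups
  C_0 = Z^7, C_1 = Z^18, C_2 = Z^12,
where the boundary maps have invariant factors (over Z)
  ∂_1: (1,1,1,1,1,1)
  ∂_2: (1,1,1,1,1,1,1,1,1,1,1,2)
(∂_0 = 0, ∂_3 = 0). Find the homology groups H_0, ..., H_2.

H_0: b_0 = 7 − 0 − 6 = 1; torsion from ∂_1 factors > 1: none. So H_0 ≅ Z.
H_1: b_1 = 18 − 6 − 12 = 0; torsion from ∂_2 factors > 1: [2]. So H_1 ≅ Z/2.
H_2: b_2 = 12 − 12 − 0 = 0; torsion from ∂_3 factors > 1: none. So H_2 ≅ 0.

H_0 ≅ Z,  H_1 ≅ Z/2,  H_2 = 0.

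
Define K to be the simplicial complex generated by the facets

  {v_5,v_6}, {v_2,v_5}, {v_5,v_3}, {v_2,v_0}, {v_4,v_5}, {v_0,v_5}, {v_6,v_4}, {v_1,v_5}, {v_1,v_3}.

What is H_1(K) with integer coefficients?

Take the total order v_0 < v_1 < v_2 < v_3 < v_4 < v_5 < v_6 on the vertex set. Then K (dimension 1) consists of the simplices:

  0-simplices (7): [v_0], [v_1], [v_2], [v_3], [v_4], [v_5], [v_6]
  1-simplices (9): [v_0,v_2], [v_0,v_5], [v_1,v_3], [v_1,v_5], [v_2,v_5], [v_3,v_5], [v_4,v_5], [v_4,v_6], [v_5,v_6]

giving chain groups C_0 ≅ Z^7, C_1 ≅ Z^9.

∂_1: C_1 → C_0 is given by ∂[p,q] = [q] − [p]. For instance
  ∂[v_1,v_5] = [v_5] − [v_1].
This gives a 7×9 integer matrix of rank 6; reducing to Smith normal form yields diagonal entries (1,1,1,1,1,1).

Now H_k = ker ∂_k / im ∂_{k+1}, so:

  H_1: rank ker ∂_1 − rank ∂_2 = (9 − 6) − 0 = 3, and there is no ∂_2, so H_1 ≅ Z^3.

(K is a triangulation of a wedge of 3 circles.)

H_1 ≅ Z^3.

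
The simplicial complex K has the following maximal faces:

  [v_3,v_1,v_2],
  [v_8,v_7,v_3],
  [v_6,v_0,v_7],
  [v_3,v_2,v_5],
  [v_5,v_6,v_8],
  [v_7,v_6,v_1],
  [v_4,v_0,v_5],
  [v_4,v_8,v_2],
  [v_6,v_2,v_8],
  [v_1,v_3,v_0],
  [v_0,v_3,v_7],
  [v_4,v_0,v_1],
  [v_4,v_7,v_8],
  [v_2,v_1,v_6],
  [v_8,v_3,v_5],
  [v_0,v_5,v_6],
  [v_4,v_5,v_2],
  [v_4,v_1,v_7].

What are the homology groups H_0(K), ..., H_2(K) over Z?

H_0 ≅ Z,  H_1 ≅ Z ⊕ Z/2Z,  H_2 = 0.

Fix the vertex order v_0 < v_1 < v_2 < v_3 < v_4 < v_5 < v_6 < v_7 < v_8 and write every simplex with vertices in increasing order. Then dim K = 2 and the simplices of K are:

  0-simplices (9): [v_0], [v_1], [v_2], [v_3], [v_4], [v_5], [v_6], [v_7], [v_8]
  1-simplices (27): (27 of them)
  2-simplices (18): (18 of them)

so the chain groups are C_0 ≅ Z^9, C_1 ≅ Z^27, C_2 ≅ Z^18.

Boundary ∂_1: C_1 → C_0 is given by ∂[p,q] = [q] − [p].
The 9×27 boundary matrix has rank 8 and Smith normal form diag(1,1,1,1,1,1,1,1).

Boundary ∂_2: C_2 → C_1 sends each 2-simplex [p,q,r] to [q,r] − [p,r] + [p,q]. For instance
  ∂[v_3,v_5,v_8] = [v_5,v_8] − [v_3,v_8] + [v_3,v_5],
  ∂[v_2,v_4,v_8] = [v_4,v_8] − [v_2,v_8] + [v_2,v_4].
The 27×18 boundary matrix has rank 18 and Smith normal form diag(1,1,1,1,1,1,1,1,1,1,1,1,1,1,1,1,1,2).

From H_k ≅ ker(∂_k) / im(∂_{k+1}) we obtain:

  H_0: rank C_0 − rank ∂_1 = 9 − 8 = 1, and the invariant factors of ∂_1 are all 1, so H_0 ≅ Z.
  H_1: rank ker ∂_1 − rank ∂_2 = (27 − 8) − 18 = 1, and ∂_2 has invariant factor 2 > 1, so H_1 ≅ Z ⊕ Z/2Z.
  H_2: rank ker ∂_2 − rank ∂_3 = (18 − 18) − 0 = 0, and there is no ∂_3, so H_2 ≅ 0.

(K is a triangulation of the Klein bottle.)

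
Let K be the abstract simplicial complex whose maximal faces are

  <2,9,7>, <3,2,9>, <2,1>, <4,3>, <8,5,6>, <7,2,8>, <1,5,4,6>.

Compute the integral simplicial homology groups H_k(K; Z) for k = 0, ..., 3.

H_0 = Z,  H_1 = Z^2,  H_2 = 0,  H_3 = 0.

Order the vertices as 1 < 2 < 3 < 4 < 5 < 6 < 7 < 8 < 9. Listing each simplex with vertices in this order, K has dimension 3 with simplices:

  0-simplices (9): [1], [2], [3], [4], [5], [6], [7], [8], [9]
  1-simplices (17): [1,2], [1,4], [1,5], [1,6], [2,3], [2,7], [2,8], [2,9], [3,4], [3,9], [4,5], [4,6], [5,6], [5,8], [6,8], [7,8], [7,9]
  2-simplices (8): [1,4,5], [1,4,6], [1,5,6], [2,3,9], [2,7,8], [2,7,9], [4,5,6], [5,6,8]
  3-simplices (1): [1,4,5,6]

giving chain groups C_0 ≅ Z^9, C_1 ≅ Z^17, C_2 ≅ Z^8, C_3 ≅ Z^1.

∂_1: C_1 → C_0 maps an edge to its endpoints' difference, ∂[p,q] = q − p.
As a 9×17 matrix over Z this has rank 8, with invariant factors (1,1,1,1,1,1,1,1).

The boundary map ∂_2: C_2 → C_1 maps a triangle to the signed sum of its edges. For instance
  ∂[2,3,9] = [3,9] − [2,9] + [2,3],
  ∂[1,5,6] = [5,6] − [1,6] + [1,5].
As a 17×8 matrix over Z this has rank 7, with invariant factors (1,1,1,1,1,1,1).

Boundary ∂_3: C_3 → C_2 sends each 3-simplex σ to the alternating sum Σ_i (−1)^i (σ with its i-th vertex removed). For instance
  ∂[1,4,5,6] = [4,5,6] − [1,5,6] + [1,4,6] − [1,4,5].
As a 8×1 matrix over Z this has rank 1, with invariant factors (1).

Now H_k = ker ∂_k / im ∂_{k+1}, so:

  H_0: rank C_0 − rank ∂_1 = 9 − 8 = 1, and the invariant factors of ∂_1 are all 1, so H_0 = Z.
  H_1: rank ker ∂_1 − rank ∂_2 = (17 − 8) − 7 = 2, and the invariant factors of ∂_2 are all 1, so H_1 = Z^2.
  H_2: rank ker ∂_2 − rank ∂_3 = (8 − 7) − 1 = 0, and the invariant factors of ∂_3 are all 1, so H_2 = 0.
  H_3: rank ker ∂_3 − rank ∂_4 = (1 − 1) − 0 = 0, and there is no ∂_4, so H_3 = 0.

As a check, the Euler characteristic is 9 − 17 + 8 − 1 = -1, which agrees with 1 − 2 + 0 − 0 = -1.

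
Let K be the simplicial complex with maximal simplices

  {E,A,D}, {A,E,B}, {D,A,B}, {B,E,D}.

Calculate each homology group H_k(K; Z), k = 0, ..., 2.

Order the vertices as A < B < D < E. Listing each simplex with vertices in this order, K has dimension 2 with simplices:

  0-simplices (4): A, B, D, E
  1-simplices (6): AB, AD, AE, BD, BE, DE
  2-simplices (4): ABD, ABE, ADE, BDE

so the chain groups are C_0 ≅ Z^4, C_1 ≅ Z^6, C_2 ≅ Z^4.

Boundary ∂_1: C_1 → C_0 is given by ∂[p,q] = [q] − [p].
This gives a 4×6 integer matrix of rank 3; reducing to Smith normal form yields diagonal entries (1,1,1).

∂_2: C_2 → C_1 acts by ∂[p,q,r] = [q,r] − [p,r] + [p,q]. For instance
  ∂ABD = BD − AD + AB,
  ∂ADE = DE − AE + AD.
As a 6×4 matrix over Z this has rank 3, with invariant factors (1,1,1).

Reading off H_k = ker ∂_k / im ∂_{k+1}:

  H_0: rank C_0 − rank ∂_1 = 4 − 3 = 1, and the invariant factors of ∂_1 are all 1, so H_0 = Z.
  H_1: rank ker ∂_1 − rank ∂_2 = (6 − 3) − 3 = 0, and the invariant factors of ∂_2 are all 1, so H_1 = 0.
  H_2: rank ker ∂_2 − rank ∂_3 = (4 − 3) − 0 = 1, and there is no ∂_3, so H_2 = Z.

As a check, the Euler characteristic is 4 − 6 + 4 = 2, which agrees with 1 − 0 + 1 = 2.
(K is a triangulation of the 2-sphere S^2.)

H_0 ≅ Z,  H_1 = 0,  H_2 ≅ Z.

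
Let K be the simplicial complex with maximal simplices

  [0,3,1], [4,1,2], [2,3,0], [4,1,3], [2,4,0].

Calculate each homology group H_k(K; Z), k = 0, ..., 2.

Take the total order 0 < 1 < 2 < 3 < 4 on the vertex set. Then K (dimension 2) consists of the simplices:

  0-simplices (5): [0], [1], [2], [3], [4]
  1-simplices (10): [0,1], [0,2], [0,3], [0,4], [1,2], [1,3], [1,4], [2,3], [2,4], [3,4]
  2-simplices (5): [0,1,3], [0,2,3], [0,2,4], [1,2,4], [1,3,4]

so the chain groups are C_0 ≅ Z^5, C_1 ≅ Z^10, C_2 ≅ Z^5.

The boundary map ∂_1: C_1 → C_0 is given by ∂[p,q] = [q] − [p]. For instance
  ∂[2,3] = [3] − [2].
The 5×10 boundary matrix has rank 4 and Smith normal form diag(1,1,1,1).

∂_2: C_2 → C_1 sends each 2-simplex [p,q,r] to [q,r] − [p,r] + [p,q]. For instance
  ∂[1,2,4] = [2,4] − [1,4] + [1,2],
  ∂[0,2,3] = [2,3] − [0,3] + [0,2].
As a 10×5 matrix over Z this has rank 5, with invariant factors (1,1,1,1,1).

From H_k ≅ ker(∂_k) / im(∂_{k+1}) we obtain:

  H_0: rank C_0 − rank ∂_1 = 5 − 4 = 1, and the invariant factors of ∂_1 are all 1, so H_0 = Z.
  H_1: rank ker ∂_1 − rank ∂_2 = (10 − 4) − 5 = 1, and the invariant factors of ∂_2 are all 1, so H_1 = Z.
  H_2: rank ker ∂_2 − rank ∂_3 = (5 − 5) − 0 = 0, and there is no ∂_3, so H_2 = 0.

H_0 = Z,  H_1 = Z,  H_2 = 0.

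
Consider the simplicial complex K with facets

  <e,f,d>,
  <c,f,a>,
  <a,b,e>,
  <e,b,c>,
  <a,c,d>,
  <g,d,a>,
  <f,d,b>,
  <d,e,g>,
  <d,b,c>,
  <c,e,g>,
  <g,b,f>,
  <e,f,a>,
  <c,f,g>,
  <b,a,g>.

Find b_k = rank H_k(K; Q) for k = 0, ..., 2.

Take the total order a < b < c < d < e < f < g on the vertex set. Then K (dimension 2) consists of the simplices:

  0-simplices (7): a, b, c, d, e, f, g
  1-simplices (21): ab, ac, ad, ae, af, ag, bc, bd, be, bf, bg, cd, ce, cf, cg, de, df, dg, ef, eg, fg
  2-simplices (14): abe, abg, acd, acf, adg, aef, bcd, bce, bdf, bfg, ceg, cfg, def, deg

Hence C_0 ≅ Z^7, C_1 ≅ Z^21, C_2 ≅ Z^14.

∂_1: C_1 → C_0 maps an edge to its endpoints' difference, ∂[p,q] = q − p. For instance
  ∂eg = g − e.
As a 7×21 matrix over Z this has rank 6, with invariant factors (1,1,1,1,1,1).

Boundary ∂_2: C_2 → C_1 sends each 2-simplex [p,q,r] to [q,r] − [p,r] + [p,q]. For instance
  ∂ceg = eg − cg + ce,
  ∂deg = eg − dg + de.
The resulting 21×14 matrix has rank 13, and its Smith normal form has invariant factors (1,1,1,1,1,1,1,1,1,1,1,1,1).

Reading off H_k = ker ∂_k / im ∂_{k+1}:

  H_0: rank C_0 − rank ∂_1 = 7 − 6 = 1, and the invariant factors of ∂_1 are all 1, so H_0 ≅ Z.
  H_1: rank ker ∂_1 − rank ∂_2 = (21 − 6) − 13 = 2, and the invariant factors of ∂_2 are all 1, so H_1 ≅ Z^2.
  H_2: rank ker ∂_2 − rank ∂_3 = (14 − 13) − 0 = 1, and there is no ∂_3, so H_2 ≅ Z.

As a check, the Euler characteristic is 7 − 21 + 14 = 0, which agrees with 1 − 2 + 1 = 0.

Hence the Betti numbers are b_0 = 1, b_1 = 2, b_2 = 1.

b_0 = 1, b_1 = 2, b_2 = 1.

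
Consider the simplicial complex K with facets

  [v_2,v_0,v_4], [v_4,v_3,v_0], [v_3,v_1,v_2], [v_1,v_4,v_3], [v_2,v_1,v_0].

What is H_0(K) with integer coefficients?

K has 5 vertices, 10 edges, 5 triangles.
rank ∂_0 = 0, rank ∂_1 = 4 ⇒ b_0 = 5 − 0 − 4 = 1; all invariant factors of ∂_1 are 1 so no torsion. So H_0 ≅ Z.

H_0 = Z.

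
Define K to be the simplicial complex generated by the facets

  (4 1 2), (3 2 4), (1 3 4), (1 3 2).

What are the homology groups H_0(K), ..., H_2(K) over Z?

We work with the vertex ordering 1 < 2 < 3 < 4. The simplices of K, each written with vertices in increasing order, are:

  0-simplices (4): [1], [2], [3], [4]
  1-simplices (6): [1,2], [1,3], [1,4], [2,3], [2,4], [3,4]
  2-simplices (4): [1,2,3], [1,2,4], [1,3,4], [2,3,4]

so the chain groups are C_0 ≅ Z^4, C_1 ≅ Z^6, C_2 ≅ Z^4.

Boundary ∂_1: C_1 → C_0 sends each edge [p,q] (with p < q) to q − p. For instance
  ∂[1,3] = [3] − [1].
This gives a 4×6 integer matrix of rank 3; reducing to Smith normal form yields diagonal entries (1,1,1).

Boundary ∂_2: C_2 → C_1 sends each 2-simplex [p,q,r] to [q,r] − [p,r] + [p,q]. For instance
  ∂[1,2,3] = [2,3] − [1,3] + [1,2],
  ∂[1,3,4] = [3,4] − [1,4] + [1,3].
The resulting 6×4 matrix has rank 3, and its Smith normal form has invariant factors (1,1,1).

From H_k ≅ ker(∂_k) / im(∂_{k+1}) we obtain:

  H_0: rank C_0 − rank ∂_1 = 4 − 3 = 1, and the invariant factors of ∂_1 are all 1, so H_0 ≅ Z.
  H_1: rank ker ∂_1 − rank ∂_2 = (6 − 3) − 3 = 0, and the invariant factors of ∂_2 are all 1, so H_1 ≅ 0.
  H_2: rank ker ∂_2 − rank ∂_3 = (4 − 3) − 0 = 1, and there is no ∂_3, so H_2 ≅ Z.

H_0 ≅ Z,  H_1 = 0,  H_2 ≅ Z.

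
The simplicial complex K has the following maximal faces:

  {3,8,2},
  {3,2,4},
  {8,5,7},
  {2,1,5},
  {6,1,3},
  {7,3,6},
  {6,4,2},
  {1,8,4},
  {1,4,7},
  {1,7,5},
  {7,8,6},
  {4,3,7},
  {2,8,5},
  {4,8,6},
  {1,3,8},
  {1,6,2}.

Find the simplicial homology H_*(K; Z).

H_0 = Z,  H_1 = Z^2,  H_2 = Z.

K has 8 vertices, 24 edges, 16 triangles.
rank ∂_0 = 0, rank ∂_1 = 7 ⇒ b_0 = 8 − 0 − 7 = 1; all invariant factors of ∂_1 are 1 so no torsion. So H_0 ≅ Z.
rank ∂_1 = 7, rank ∂_2 = 15 ⇒ b_1 = 24 − 7 − 15 = 2; all invariant factors of ∂_2 are 1 so no torsion. So H_1 ≅ Z^2.
rank ∂_2 = 15, rank ∂_3 = 0 ⇒ b_2 = 16 − 15 − 0 = 1. So H_2 ≅ Z.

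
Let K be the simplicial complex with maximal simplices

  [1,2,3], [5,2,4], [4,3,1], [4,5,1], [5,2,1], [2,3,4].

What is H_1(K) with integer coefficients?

H_1 = 0.

K has 5 vertices, 9 edges, 6 triangles.
rank ∂_1 = 4, rank ∂_2 = 5 ⇒ b_1 = 9 − 4 − 5 = 0; all invariant factors of ∂_2 are 1 so no torsion. So H_1 = 0.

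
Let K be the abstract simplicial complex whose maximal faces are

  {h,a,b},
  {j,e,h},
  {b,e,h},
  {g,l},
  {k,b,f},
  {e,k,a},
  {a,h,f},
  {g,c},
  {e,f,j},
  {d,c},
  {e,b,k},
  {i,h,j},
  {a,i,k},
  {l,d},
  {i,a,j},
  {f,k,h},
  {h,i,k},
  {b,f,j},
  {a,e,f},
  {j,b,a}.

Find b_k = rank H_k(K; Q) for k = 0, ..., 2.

b_0 = 2, b_1 = 3, b_2 = 1.

Order the vertices as a < b < c < d < e < f < g < h < i < j < k < l. Listing each simplex with vertices in this order, K has dimension 2 with simplices:

  0-simplices (12): a, b, c, d, e, f, g, h, i, j, k, l
  1-simplices (28): ab, ae, af, ah, ai, aj, ak, be, bf, bh, bj, bk, cd, cg, dl, ef, eh, ej, ek, fh, fj, fk, gl, hi, hj, hk, ij, ik
  2-simplices (16): abh, abj, aef, aek, afh, aij, aik, beh, bek, bfj, bfk, efj, ehj, fhk, hij, hik

giving chain groups C_0 ≅ Z^12, C_1 ≅ Z^28, C_2 ≅ Z^16.

Boundary ∂_1: C_1 → C_0 is given by ∂[p,q] = [q] − [p]. For instance
  ∂ej = j − e.
As a 12×28 matrix over Z this has rank 10, with invariant factors (1,1,1,1,1,1,1,1,1,1).

Boundary ∂_2: C_2 → C_1 acts by ∂[p,q,r] = [q,r] − [p,r] + [p,q]. For instance
  ∂efj = fj − ej + ef,
  ∂hij = ij − hj + hi.
The 28×16 boundary matrix has rank 15 and Smith normal form diag(1,1,1,1,1,1,1,1,1,1,1,1,1,1,1).

Now H_k = ker ∂_k / im ∂_{k+1}, so:

  H_0: rank C_0 − rank ∂_1 = 12 − 10 = 2, and the invariant factors of ∂_1 are all 1, so H_0 ≅ Z^2.
  H_1: rank ker ∂_1 − rank ∂_2 = (28 − 10) − 15 = 3, and the invariant factors of ∂_2 are all 1, so H_1 ≅ Z^3.
  H_2: rank ker ∂_2 − rank ∂_3 = (16 − 15) − 0 = 1, and there is no ∂_3, so H_2 ≅ Z.

(K is a triangulation of the disjoint union of the torus T^2 and the circle S^1.)

Hence the Betti numbers are b_0 = 2, b_1 = 3, b_2 = 1.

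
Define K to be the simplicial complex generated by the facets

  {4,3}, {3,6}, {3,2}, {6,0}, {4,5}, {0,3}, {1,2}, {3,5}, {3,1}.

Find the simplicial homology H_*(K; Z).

H_0 = Z,  H_1 = Z^3.

We work with the vertex ordering 0 < 1 < 2 < 3 < 4 < 5 < 6. The simplices of K, each written with vertices in increasing order, are:

  0-simplices (7): [0], [1], [2], [3], [4], [5], [6]
  1-simplices (9): [0,3], [0,6], [1,2], [1,3], [2,3], [3,4], [3,5], [3,6], [4,5]

giving chain groups C_0 ≅ Z^7, C_1 ≅ Z^9.

Boundary ∂_1: C_1 → C_0 is given by ∂[p,q] = [q] − [p].
This gives a 7×9 integer matrix of rank 6; reducing to Smith normal form yields diagonal entries (1,1,1,1,1,1).

Now H_k = ker ∂_k / im ∂_{k+1}, so:

  H_0: rank C_0 − rank ∂_1 = 7 − 6 = 1, and the invariant factors of ∂_1 are all 1, so H_0 ≅ Z.
  H_1: rank ker ∂_1 − rank ∂_2 = (9 − 6) − 0 = 3, and there is no ∂_2, so H_1 ≅ Z^3.

(K is a triangulation of a wedge of 3 circles.)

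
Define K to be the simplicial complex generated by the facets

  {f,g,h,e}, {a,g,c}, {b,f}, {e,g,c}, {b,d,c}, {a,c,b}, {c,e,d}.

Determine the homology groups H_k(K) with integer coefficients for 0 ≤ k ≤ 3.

H_0 ≅ Z,  H_1 ≅ Z,  H_2 = 0,  H_3 = 0.

Order the vertices as a < b < c < d < e < f < g < h. Listing each simplex with vertices in this order, K has dimension 3 with simplices:

  0-simplices (8): a, b, c, d, e, f, g, h
  1-simplices (16): ab, ac, ag, bc, bd, bf, cd, ce, cg, de, ef, eg, eh, fg, fh, gh
  2-simplices (9): abc, acg, bcd, cde, ceg, efg, efh, egh, fgh
  3-simplices (1): efgh

Hence C_0 ≅ Z^8, C_1 ≅ Z^16, C_2 ≅ Z^9, C_3 ≅ Z^1.

∂_1: C_1 → C_0 maps an edge to its endpoints' difference, ∂[p,q] = q − p.
This gives a 8×16 integer matrix of rank 7; reducing to Smith normal form yields diagonal entries (1,1,1,1,1,1,1).

The boundary map ∂_2: C_2 → C_1 acts by ∂[p,q,r] = [q,r] − [p,r] + [p,q]. For instance
  ∂bcd = cd − bd + bc,
  ∂efg = fg − eg + ef.
The 16×9 boundary matrix has rank 8 and Smith normal form diag(1,1,1,1,1,1,1,1).

∂_3: C_3 → C_2 sends each 3-simplex σ to the alternating sum Σ_i (−1)^i (σ with its i-th vertex removed). For instance
  ∂efgh = fgh − egh + efh − efg.
The 9×1 boundary matrix has rank 1 and Smith normal form diag(1).

Computing H_k = (kernel of ∂_k) / (image of ∂_{k+1}):

  H_0: rank C_0 − rank ∂_1 = 8 − 7 = 1, and the invariant factors of ∂_1 are all 1, so H_0 ≅ Z.
  H_1: rank ker ∂_1 − rank ∂_2 = (16 − 7) − 8 = 1, and the invariant factors of ∂_2 are all 1, so H_1 ≅ Z.
  H_2: rank ker ∂_2 − rank ∂_3 = (9 − 8) − 1 = 0, and the invariant factors of ∂_3 are all 1, so H_2 ≅ 0.
  H_3: rank ker ∂_3 − rank ∂_4 = (1 − 1) − 0 = 0, and there is no ∂_4, so H_3 ≅ 0.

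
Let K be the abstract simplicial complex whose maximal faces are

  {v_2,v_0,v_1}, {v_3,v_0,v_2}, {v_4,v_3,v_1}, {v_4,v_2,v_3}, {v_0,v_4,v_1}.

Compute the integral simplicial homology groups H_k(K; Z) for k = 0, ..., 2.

H_0 = Z,  H_1 = Z,  H_2 = 0.

Take the total order v_0 < v_1 < v_2 < v_3 < v_4 on the vertex set. Then K (dimension 2) consists of the simplices:

  0-simplices (5): [v_0], [v_1], [v_2], [v_3], [v_4]
  1-simplices (10): [v_0,v_1], [v_0,v_2], [v_0,v_3], [v_0,v_4], [v_1,v_2], [v_1,v_3], [v_1,v_4], [v_2,v_3], [v_2,v_4], [v_3,v_4]
  2-simplices (5): [v_0,v_1,v_2], [v_0,v_1,v_4], [v_0,v_2,v_3], [v_1,v_3,v_4], [v_2,v_3,v_4]

Hence C_0 ≅ Z^5, C_1 ≅ Z^10, C_2 ≅ Z^5.

Boundary ∂_1: C_1 → C_0 is given by ∂[p,q] = [q] − [p]. For instance
  ∂[v_0,v_3] = [v_3] − [v_0].
The 5×10 boundary matrix has rank 4 and Smith normal form diag(1,1,1,1).

Boundary ∂_2: C_2 → C_1 maps a triangle to the signed sum of its edges. For instance
  ∂[v_2,v_3,v_4] = [v_3,v_4] − [v_2,v_4] + [v_2,v_3],
  ∂[v_1,v_3,v_4] = [v_3,v_4] − [v_1,v_4] + [v_1,v_3].
The 10×5 boundary matrix has rank 5 and Smith normal form diag(1,1,1,1,1).

Now H_k = ker ∂_k / im ∂_{k+1}, so:

  H_0: rank C_0 − rank ∂_1 = 5 − 4 = 1, and the invariant factors of ∂_1 are all 1, so H_0 = Z.
  H_1: rank ker ∂_1 − rank ∂_2 = (10 − 4) − 5 = 1, and the invariant factors of ∂_2 are all 1, so H_1 = Z.
  H_2: rank ker ∂_2 − rank ∂_3 = (5 − 5) − 0 = 0, and there is no ∂_3, so H_2 = 0.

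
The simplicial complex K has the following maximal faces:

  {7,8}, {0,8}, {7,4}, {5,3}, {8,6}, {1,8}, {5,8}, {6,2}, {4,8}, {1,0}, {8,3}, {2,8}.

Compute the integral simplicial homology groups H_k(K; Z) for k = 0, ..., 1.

H_0 = Z,  H_1 = Z^4.

K has 9 vertices, 12 edges.
rank ∂_0 = 0, rank ∂_1 = 8 ⇒ b_0 = 9 − 0 − 8 = 1; all invariant factors of ∂_1 are 1 so no torsion. So H_0 ≅ Z.
rank ∂_1 = 8, rank ∂_2 = 0 ⇒ b_1 = 12 − 8 − 0 = 4. So H_1 ≅ Z^4.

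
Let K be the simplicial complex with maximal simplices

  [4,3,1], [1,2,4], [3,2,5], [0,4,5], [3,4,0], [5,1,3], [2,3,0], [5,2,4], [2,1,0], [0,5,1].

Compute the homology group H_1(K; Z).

H_1 = Z_2.

Take the total order 0 < 1 < 2 < 3 < 4 < 5 on the vertex set. Then K (dimension 2) consists of the simplices:

  0-simplices (6): [0], [1], [2], [3], [4], [5]
  1-simplices (15): [0,1], [0,2], [0,3], [0,4], [0,5], [1,2], [1,3], [1,4], [1,5], [2,3], [2,4], [2,5], [3,4], [3,5], [4,5]
  2-simplices (10): [0,1,2], [0,1,5], [0,2,3], [0,3,4], [0,4,5], [1,2,4], [1,3,4], [1,3,5], [2,3,5], [2,4,5]

Hence C_0 ≅ Z^6, C_1 ≅ Z^15, C_2 ≅ Z^10.

The boundary map ∂_1: C_1 → C_0 sends each edge [p,q] (with p < q) to q − p. For instance
  ∂[1,5] = [5] − [1].
As a 6×15 matrix over Z this has rank 5, with invariant factors (1,1,1,1,1).

The boundary map ∂_2: C_2 → C_1 acts by ∂[p,q,r] = [q,r] − [p,r] + [p,q]. For instance
  ∂[1,3,4] = [3,4] − [1,4] + [1,3],
  ∂[2,3,5] = [3,5] − [2,5] + [2,3].
The resulting 15×10 matrix has rank 10, and its Smith normal form has invariant factors (1,1,1,1,1,1,1,1,1,2).

From H_k ≅ ker(∂_k) / im(∂_{k+1}) we obtain:

  H_1: rank ker ∂_1 − rank ∂_2 = (15 − 5) − 10 = 0, and ∂_2 has invariant factor 2 > 1, so H_1 ≅ Z_2.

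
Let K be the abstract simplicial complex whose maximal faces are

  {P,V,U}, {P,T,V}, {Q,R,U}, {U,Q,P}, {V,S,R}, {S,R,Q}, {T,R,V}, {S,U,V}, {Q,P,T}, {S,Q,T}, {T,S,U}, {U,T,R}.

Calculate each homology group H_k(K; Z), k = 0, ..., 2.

H_0 = Z,  H_1 = Z/2Z,  H_2 = 0.

Take the total order P < Q < R < S < T < U < V on the vertex set. Then K (dimension 2) consists of the simplices:

  0-simplices (7): P, Q, R, S, T, U, V
  1-simplices (18): PQ, PT, PU, PV, QR, QS, QT, QU, RS, RT, RU, RV, ST, SU, SV, TU, TV, UV
  2-simplices (12): PQT, PQU, PTV, PUV, QRS, QRU, QST, RSV, RTU, RTV, STU, SUV

Hence C_0 ≅ Z^7, C_1 ≅ Z^18, C_2 ≅ Z^12.

The boundary map ∂_1: C_1 → C_0 maps an edge to its endpoints' difference, ∂[p,q] = q − p. For instance
  ∂RS = S − R.
This gives a 7×18 integer matrix of rank 6; reducing to Smith normal form yields diagonal entries (1,1,1,1,1,1).

∂_2: C_2 → C_1 acts by ∂[p,q,r] = [q,r] − [p,r] + [p,q]. For instance
  ∂PQU = QU − PU + PQ,
  ∂QST = ST − QT + QS.
As a 18×12 matrix over Z this has rank 12, with invariant factors (1,1,1,1,1,1,1,1,1,1,1,2).

Computing H_k = (kernel of ∂_k) / (image of ∂_{k+1}):

  H_0: rank C_0 − rank ∂_1 = 7 − 6 = 1, and the invariant factors of ∂_1 are all 1, so H_0 ≅ Z.
  H_1: rank ker ∂_1 − rank ∂_2 = (18 − 6) − 12 = 0, and ∂_2 has invariant factor 2 > 1, so H_1 ≅ Z/2Z.
  H_2: rank ker ∂_2 − rank ∂_3 = (12 − 12) − 0 = 0, and there is no ∂_3, so H_2 ≅ 0.

(K is a triangulation of the real projective plane RP^2.)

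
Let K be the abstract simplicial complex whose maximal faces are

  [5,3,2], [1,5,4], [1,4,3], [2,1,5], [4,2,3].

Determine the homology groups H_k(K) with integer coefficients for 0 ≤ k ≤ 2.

We work with the vertex ordering 1 < 2 < 3 < 4 < 5. The simplices of K, each written with vertices in increasing order, are:

  0-simplices (5): [1], [2], [3], [4], [5]
  1-simplices (10): [1,2], [1,3], [1,4], [1,5], [2,3], [2,4], [2,5], [3,4], [3,5], [4,5]
  2-simplices (5): [1,2,5], [1,3,4], [1,4,5], [2,3,4], [2,3,5]

Hence C_0 ≅ Z^5, C_1 ≅ Z^10, C_2 ≅ Z^5.

∂_1: C_1 → C_0 is given by ∂[p,q] = [q] − [p]. For instance
  ∂[1,3] = [3] − [1].
As a 5×10 matrix over Z this has rank 4, with invariant factors (1,1,1,1).

∂_2: C_2 → C_1 sends each 2-simplex [p,q,r] to [q,r] − [p,r] + [p,q]. For instance
  ∂[2,3,5] = [3,5] − [2,5] + [2,3],
  ∂[1,3,4] = [3,4] − [1,4] + [1,3].
The resulting 10×5 matrix has rank 5, and its Smith normal form has invariant factors (1,1,1,1,1).

From H_k ≅ ker(∂_k) / im(∂_{k+1}) we obtain:

  H_0: rank C_0 − rank ∂_1 = 5 − 4 = 1, and the invariant factors of ∂_1 are all 1, so H_0 = Z.
  H_1: rank ker ∂_1 − rank ∂_2 = (10 − 4) − 5 = 1, and the invariant factors of ∂_2 are all 1, so H_1 = Z.
  H_2: rank ker ∂_2 − rank ∂_3 = (5 − 5) − 0 = 0, and there is no ∂_3, so H_2 = 0.

(K is a triangulation of the Möbius band.)

H_0 ≅ Z,  H_1 ≅ Z,  H_2 = 0.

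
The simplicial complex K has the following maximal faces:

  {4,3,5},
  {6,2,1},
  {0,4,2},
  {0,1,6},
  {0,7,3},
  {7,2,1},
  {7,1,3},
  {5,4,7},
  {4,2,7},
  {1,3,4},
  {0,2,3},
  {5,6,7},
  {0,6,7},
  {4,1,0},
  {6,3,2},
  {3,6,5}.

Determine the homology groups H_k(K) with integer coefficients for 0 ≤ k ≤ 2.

Take the total order 0 < 1 < 2 < 3 < 4 < 5 < 6 < 7 on the vertex set. Then K (dimension 2) consists of the simplices:

  0-simplices (8): [0], [1], [2], [3], [4], [5], [6], [7]
  1-simplices (24): (24 of them)
  2-simplices (16): [0,1,4], [0,1,6], [0,2,3], [0,2,4], [0,3,7], [0,6,7], [1,2,6], [1,2,7], [1,3,4], [1,3,7], [2,3,6], [2,4,7], [3,4,5], [3,5,6], [4,5,7], [5,6,7]

so the chain groups are C_0 ≅ Z^8, C_1 ≅ Z^24, C_2 ≅ Z^16.

The boundary map ∂_1: C_1 → C_0 maps an edge to its endpoints' difference, ∂[p,q] = q − p. For instance
  ∂[2,4] = [4] − [2].
The 8×24 boundary matrix has rank 7 and Smith normal form diag(1,1,1,1,1,1,1).

The boundary map ∂_2: C_2 → C_1 maps a triangle to the signed sum of its edges. For instance
  ∂[3,5,6] = [5,6] − [3,6] + [3,5],
  ∂[0,3,7] = [3,7] − [0,7] + [0,3].
As a 24×16 matrix over Z this has rank 15, with invariant factors (1,1,1,1,1,1,1,1,1,1,1,1,1,1,1).

Now H_k = ker ∂_k / im ∂_{k+1}, so:

  H_0: rank C_0 − rank ∂_1 = 8 − 7 = 1, and the invariant factors of ∂_1 are all 1, so H_0 = Z.
  H_1: rank ker ∂_1 − rank ∂_2 = (24 − 7) − 15 = 2, and the invariant factors of ∂_2 are all 1, so H_1 = Z^2.
  H_2: rank ker ∂_2 − rank ∂_3 = (16 − 15) − 0 = 1, and there is no ∂_3, so H_2 = Z.

As a check, the Euler characteristic is 8 − 24 + 16 = 0, which agrees with 1 − 2 + 1 = 0.

H_0 ≅ Z,  H_1 ≅ Z^2,  H_2 ≅ Z.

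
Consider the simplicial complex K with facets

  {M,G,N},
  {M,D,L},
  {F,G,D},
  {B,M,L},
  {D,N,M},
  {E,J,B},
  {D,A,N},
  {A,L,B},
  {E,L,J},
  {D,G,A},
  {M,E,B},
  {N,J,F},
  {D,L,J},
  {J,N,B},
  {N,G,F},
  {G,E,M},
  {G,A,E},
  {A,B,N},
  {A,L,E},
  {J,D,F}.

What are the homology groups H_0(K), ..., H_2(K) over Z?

H_0 ≅ Z,  H_1 ≅ Z ⊕ Z/2Z,  H_2 = 0.

K has 10 vertices, 30 edges, 20 triangles.
rank ∂_0 = 0, rank ∂_1 = 9 ⇒ b_0 = 10 − 0 − 9 = 1; all invariant factors of ∂_1 are 1 so no torsion. So H_0 ≅ Z.
rank ∂_1 = 9, rank ∂_2 = 20 ⇒ b_1 = 30 − 9 − 20 = 1; ∂_2 has invariant factor(s) [2] giving torsion. So H_1 ≅ Z ⊕ Z/2Z.
rank ∂_2 = 20, rank ∂_3 = 0 ⇒ b_2 = 20 − 20 − 0 = 0. So H_2 ≅ 0.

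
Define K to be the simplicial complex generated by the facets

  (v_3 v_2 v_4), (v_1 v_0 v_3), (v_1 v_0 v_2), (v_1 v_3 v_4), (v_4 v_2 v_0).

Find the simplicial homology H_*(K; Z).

Take the total order v_0 < v_1 < v_2 < v_3 < v_4 on the vertex set. Then K (dimension 2) consists of the simplices:

  0-simplices (5): [v_0], [v_1], [v_2], [v_3], [v_4]
  1-simplices (10): [v_0,v_1], [v_0,v_2], [v_0,v_3], [v_0,v_4], [v_1,v_2], [v_1,v_3], [v_1,v_4], [v_2,v_3], [v_2,v_4], [v_3,v_4]
  2-simplices (5): [v_0,v_1,v_2], [v_0,v_1,v_3], [v_0,v_2,v_4], [v_1,v_3,v_4], [v_2,v_3,v_4]

so the chain groups are C_0 ≅ Z^5, C_1 ≅ Z^10, C_2 ≅ Z^5.

∂_1: C_1 → C_0 maps an edge to its endpoints' difference, ∂[p,q] = q − p. For instance
  ∂[v_1,v_4] = [v_4] − [v_1].
As a 5×10 matrix over Z this has rank 4, with invariant factors (1,1,1,1).

The boundary map ∂_2: C_2 → C_1 sends each 2-simplex [p,q,r] to [q,r] − [p,r] + [p,q]. For instance
  ∂[v_1,v_3,v_4] = [v_3,v_4] − [v_1,v_4] + [v_1,v_3],
  ∂[v_0,v_1,v_2] = [v_1,v_2] − [v_0,v_2] + [v_0,v_1].
The 10×5 boundary matrix has rank 5 and Smith normal form diag(1,1,1,1,1).

Computing H_k = (kernel of ∂_k) / (image of ∂_{k+1}):

  H_0: rank C_0 − rank ∂_1 = 5 − 4 = 1, and the invariant factors of ∂_1 are all 1, so H_0 ≅ Z.
  H_1: rank ker ∂_1 − rank ∂_2 = (10 − 4) − 5 = 1, and the invariant factors of ∂_2 are all 1, so H_1 ≅ Z.
  H_2: rank ker ∂_2 − rank ∂_3 = (5 − 5) − 0 = 0, and there is no ∂_3, so H_2 ≅ 0.

(K is a triangulation of the Möbius band.)

H_0 = Z,  H_1 = Z,  H_2 = 0.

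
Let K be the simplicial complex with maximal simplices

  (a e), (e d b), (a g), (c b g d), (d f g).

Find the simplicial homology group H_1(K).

Order the vertices as a < b < c < d < e < f < g. Listing each simplex with vertices in this order, K has dimension 3 with simplices:

  0-simplices (7): a, b, c, d, e, f, g
  1-simplices (12): ae, ag, bc, bd, be, bg, cd, cg, de, df, dg, fg
  2-simplices (6): bcd, bcg, bde, bdg, cdg, dfg
  3-simplices (1): bcdg

so the chain groups are C_0 ≅ Z^7, C_1 ≅ Z^12, C_2 ≅ Z^6, C_3 ≅ Z^1.

∂_1: C_1 → C_0 sends each edge [p,q] (with p < q) to q − p. For instance
  ∂ag = g − a.
This gives a 7×12 integer matrix of rank 6; reducing to Smith normal form yields diagonal entries (1,1,1,1,1,1).

∂_2: C_2 → C_1 sends each 2-simplex [p,q,r] to [q,r] − [p,r] + [p,q]. For instance
  ∂bcd = cd − bd + bc,
  ∂dfg = fg − dg + df.
The 12×6 boundary matrix has rank 5 and Smith normal form diag(1,1,1,1,1).

The boundary map ∂_3: C_3 → C_2 sends each 3-simplex σ to the alternating sum Σ_i (−1)^i (σ with its i-th vertex removed). For instance
  ∂bcdg = cdg − bdg + bcg − bcd.
The resulting 6×1 matrix has rank 1, and its Smith normal form has invariant factors (1).

Computing H_k = (kernel of ∂_k) / (image of ∂_{k+1}):

  H_1: rank ker ∂_1 − rank ∂_2 = (12 − 6) − 5 = 1, and the invariant factors of ∂_2 are all 1, so H_1 = Z.

H_1 ≅ Z.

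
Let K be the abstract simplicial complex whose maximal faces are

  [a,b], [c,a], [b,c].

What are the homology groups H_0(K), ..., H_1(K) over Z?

Order the vertices as a < b < c. Listing each simplex with vertices in this order, K has dimension 1 with simplices:

  0-simplices (3): a, b, c
  1-simplices (3): ab, ac, bc

Hence C_0 ≅ Z^3, C_1 ≅ Z^3.

Boundary ∂_1: C_1 → C_0 maps an edge to its endpoints' difference, ∂[p,q] = q − p.
The 3×3 boundary matrix has rank 2 and Smith normal form diag(1,1).

From H_k ≅ ker(∂_k) / im(∂_{k+1}) we obtain:

  H_0: rank C_0 − rank ∂_1 = 3 − 2 = 1, and the invariant factors of ∂_1 are all 1, so H_0 ≅ Z.
  H_1: rank ker ∂_1 − rank ∂_2 = (3 − 2) − 0 = 1, and there is no ∂_2, so H_1 ≅ Z.

H_0 ≅ Z,  H_1 ≅ Z.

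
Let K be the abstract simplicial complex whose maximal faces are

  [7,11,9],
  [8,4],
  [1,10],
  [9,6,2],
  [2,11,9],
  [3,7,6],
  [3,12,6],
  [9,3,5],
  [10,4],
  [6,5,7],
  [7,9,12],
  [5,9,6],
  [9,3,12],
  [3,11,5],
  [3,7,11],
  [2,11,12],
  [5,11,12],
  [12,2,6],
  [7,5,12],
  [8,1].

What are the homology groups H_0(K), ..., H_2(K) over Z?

H_0 ≅ Z^2,  H_1 ≅ Z^3,  H_2 ≅ Z.

We work with the vertex ordering 1 < 2 < 3 < 4 < 5 < 6 < 7 < 8 < 9 < 10 < 11 < 12. The simplices of K, each written with vertices in increasing order, are:

  0-simplices (12): [1], [2], [3], [4], [5], [6], [7], [8], [9], [10], [11], [12]
  1-simplices (28): (28 of them)
  2-simplices (16): [2,6,9], [2,6,12], [2,9,11], [2,11,12], [3,5,9], [3,5,11], [3,6,7], [3,6,12], [3,7,11], [3,9,12], [5,6,7], [5,6,9], [5,7,12], [5,11,12], [7,9,11], [7,9,12]

so the chain groups are C_0 ≅ Z^12, C_1 ≅ Z^28, C_2 ≅ Z^16.

The boundary map ∂_1: C_1 → C_0 maps an edge to its endpoints' difference, ∂[p,q] = q − p. For instance
  ∂[11,12] = [12] − [11].
As a 12×28 matrix over Z this has rank 10, with invariant factors (1,1,1,1,1,1,1,1,1,1).

The boundary map ∂_2: C_2 → C_1 acts by ∂[p,q,r] = [q,r] − [p,r] + [p,q]. For instance
  ∂[2,9,11] = [9,11] − [2,11] + [2,9],
  ∂[7,9,12] = [9,12] − [7,12] + [7,9].
As a 28×16 matrix over Z this has rank 15, with invariant factors (1,1,1,1,1,1,1,1,1,1,1,1,1,1,1).

From H_k ≅ ker(∂_k) / im(∂_{k+1}) we obtain:

  H_0: rank C_0 − rank ∂_1 = 12 − 10 = 2, and the invariant factors of ∂_1 are all 1, so H_0 = Z^2.
  H_1: rank ker ∂_1 − rank ∂_2 = (28 − 10) − 15 = 3, and the invariant factors of ∂_2 are all 1, so H_1 = Z^3.
  H_2: rank ker ∂_2 − rank ∂_3 = (16 − 15) − 0 = 1, and there is no ∂_3, so H_2 = Z.

(K is a triangulation of the disjoint union of the torus T^2 and the circle S^1.)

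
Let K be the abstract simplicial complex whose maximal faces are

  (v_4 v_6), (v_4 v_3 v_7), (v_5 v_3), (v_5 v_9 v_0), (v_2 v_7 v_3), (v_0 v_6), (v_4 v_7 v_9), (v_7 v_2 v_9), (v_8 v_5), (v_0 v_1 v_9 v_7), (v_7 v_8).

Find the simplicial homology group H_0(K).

H_0 ≅ Z.

Take the total order v_0 < v_1 < v_2 < v_3 < v_4 < v_5 < v_6 < v_7 < v_8 < v_9 on the vertex set. Then K (dimension 3) consists of the simplices:

  0-simplices (10): [v_0], [v_1], [v_2], [v_3], [v_4], [v_5], [v_6], [v_7], [v_8], [v_9]
  1-simplices (20): (20 of them)
  2-simplices (9): [v_0,v_1,v_7], [v_0,v_1,v_9], [v_0,v_5,v_9], [v_0,v_7,v_9], [v_1,v_7,v_9], [v_2,v_3,v_7], [v_2,v_7,v_9], [v_3,v_4,v_7], [v_4,v_7,v_9]
  3-simplices (1): [v_0,v_1,v_7,v_9]

giving chain groups C_0 ≅ Z^10, C_1 ≅ Z^20, C_2 ≅ Z^9, C_3 ≅ Z^1.

The boundary map ∂_1: C_1 → C_0 sends each edge [p,q] (with p < q) to q − p.
This gives a 10×20 integer matrix of rank 9; reducing to Smith normal form yields diagonal entries (1,1,1,1,1,1,1,1,1).

Boundary ∂_2: C_2 → C_1 acts by ∂[p,q,r] = [q,r] − [p,r] + [p,q]. For instance
  ∂[v_2,v_3,v_7] = [v_3,v_7] − [v_2,v_7] + [v_2,v_3],
  ∂[v_0,v_7,v_9] = [v_7,v_9] − [v_0,v_9] + [v_0,v_7].
The 20×9 boundary matrix has rank 8 and Smith normal form diag(1,1,1,1,1,1,1,1).

The boundary map ∂_3: C_3 → C_2 sends each 3-simplex σ to the alternating sum Σ_i (−1)^i (σ with its i-th vertex removed). For instance
  ∂[v_0,v_1,v_7,v_9] = [v_1,v_7,v_9] − [v_0,v_7,v_9] + [v_0,v_1,v_9] − [v_0,v_1,v_7].
The resulting 9×1 matrix has rank 1, and its Smith normal form has invariant factors (1).

Now H_k = ker ∂_k / im ∂_{k+1}, so:

  H_0: rank C_0 − rank ∂_1 = 10 − 9 = 1, and the invariant factors of ∂_1 are all 1, so H_0 ≅ Z.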